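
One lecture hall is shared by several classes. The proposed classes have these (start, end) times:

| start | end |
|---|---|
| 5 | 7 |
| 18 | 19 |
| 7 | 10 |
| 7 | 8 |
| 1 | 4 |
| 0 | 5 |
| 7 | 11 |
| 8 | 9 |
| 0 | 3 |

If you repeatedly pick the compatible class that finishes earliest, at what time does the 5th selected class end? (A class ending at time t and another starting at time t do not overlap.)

Sorted by end: (0,3)  (1,4)  (0,5)  (5,7)  (7,8)  (8,9)  (7,10)  (7,11)  (18,19)
take (0,3); take (5,7); take (7,8); take (8,9); skip (7,10); skip (7,11); take (18,19).
Selected: (0,3) (5,7) (7,8) (8,9) (18,19)

19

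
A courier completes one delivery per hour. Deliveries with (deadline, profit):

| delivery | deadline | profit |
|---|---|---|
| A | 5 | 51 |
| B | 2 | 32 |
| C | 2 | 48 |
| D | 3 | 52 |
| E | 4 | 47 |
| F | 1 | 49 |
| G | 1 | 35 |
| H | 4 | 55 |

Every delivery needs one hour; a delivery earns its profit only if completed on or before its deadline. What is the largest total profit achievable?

255

By profit: H(d4,55), D(d3,52), A(d5,51), F(d1,49), C(d2,48), E(d4,47), G(d1,35), B(d2,32)
H→slot 4; D→slot 3; A→slot 5; F→slot 1; C→slot 2; E skipped; G skipped; B skipped.
Profit = 49 + 48 + 52 + 55 + 51 = 255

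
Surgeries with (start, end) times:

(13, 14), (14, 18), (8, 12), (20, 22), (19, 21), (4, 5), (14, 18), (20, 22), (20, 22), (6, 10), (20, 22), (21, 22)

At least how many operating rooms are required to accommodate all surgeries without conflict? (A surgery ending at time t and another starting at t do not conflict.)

The answer is the maximum number of intervals overlapping at any instant.
starts: [4, 6, 8, 13, 14, 14, 19, 20, 20, 20, 20, 21]
ends:   [5, 10, 12, 14, 18, 18, 21, 22, 22, 22, 22, 22]
s4→1 e5→0 s6→1 s8→2 e10→1 e12→0 s13→1 e14→0 s14→1 s14→2 e18→1 e18→0 s19→1 s20→2 s20→3 s20→4 s20→5  — peak 5.

5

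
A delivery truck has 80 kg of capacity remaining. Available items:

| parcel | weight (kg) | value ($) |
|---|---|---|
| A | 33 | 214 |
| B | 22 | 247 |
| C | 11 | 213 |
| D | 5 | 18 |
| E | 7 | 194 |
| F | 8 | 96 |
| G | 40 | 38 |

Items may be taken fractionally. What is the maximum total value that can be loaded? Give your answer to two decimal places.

957.52

Sort by value per unit weight and fill in that order.
Order: E (194/7=27.71) > C (213/11=19.36) > F (96/8=12.00) > B (247/22=11.23) > A (214/33=6.48) > D (18/5=3.60) > G (38/40=0.95)
Fill: take E (7 @ 194) → take C (11 @ 213) → take F (8 @ 96) → take B (22 @ 247) → take 32/33 of A → 207.52; 80/80 used.
Total value = 957.52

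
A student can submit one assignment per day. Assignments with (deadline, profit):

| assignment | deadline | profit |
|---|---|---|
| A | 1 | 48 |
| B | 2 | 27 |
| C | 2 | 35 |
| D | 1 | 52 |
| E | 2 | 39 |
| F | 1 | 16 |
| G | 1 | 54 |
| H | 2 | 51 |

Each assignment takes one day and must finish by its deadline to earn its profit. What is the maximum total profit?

Take jobs in profit order; each goes to the latest open slot no later than its deadline.
By profit: G(d1,54), D(d1,52), H(d2,51), A(d1,48), E(d2,39), C(d2,35), B(d2,27), F(d1,16)
G→slot 1; D skipped; H→slot 2; A skipped; E skipped; C skipped; B skipped; F skipped.
Profit = 54 + 51 = 105

105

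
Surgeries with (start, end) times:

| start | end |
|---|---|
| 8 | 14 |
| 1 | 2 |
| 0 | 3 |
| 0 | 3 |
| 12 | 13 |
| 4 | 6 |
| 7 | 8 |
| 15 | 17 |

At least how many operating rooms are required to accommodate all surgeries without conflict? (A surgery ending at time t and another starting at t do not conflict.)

Count concurrent intervals with a sweep; the peak is the room count.
starts: [0, 0, 1, 4, 7, 8, 12, 15]
ends:   [2, 3, 3, 6, 8, 13, 14, 17]
s0→1 s0→2 s1→3  — peak 3.

3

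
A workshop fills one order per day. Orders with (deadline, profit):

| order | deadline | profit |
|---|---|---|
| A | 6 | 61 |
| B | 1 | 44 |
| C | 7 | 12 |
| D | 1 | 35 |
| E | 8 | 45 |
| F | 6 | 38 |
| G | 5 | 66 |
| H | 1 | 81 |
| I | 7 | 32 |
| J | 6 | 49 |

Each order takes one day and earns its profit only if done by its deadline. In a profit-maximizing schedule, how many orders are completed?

8

By profit: H(d1,81), G(d5,66), A(d6,61), J(d6,49), E(d8,45), B(d1,44), F(d6,38), D(d1,35), I(d7,32), C(d7,12)
H→slot 1; G→slot 5; A→slot 6; J→slot 4; E→slot 8; B skipped; F→slot 3; D skipped; I→slot 7; C→slot 2.
8 of 10 scheduled.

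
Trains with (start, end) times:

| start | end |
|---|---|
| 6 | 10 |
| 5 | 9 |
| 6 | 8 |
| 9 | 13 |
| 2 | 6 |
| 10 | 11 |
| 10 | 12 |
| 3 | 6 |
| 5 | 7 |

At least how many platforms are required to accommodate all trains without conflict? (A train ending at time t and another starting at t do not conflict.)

starts: [2, 3, 5, 5, 6, 6, 9, 10, 10]
ends:   [6, 6, 7, 8, 9, 10, 11, 12, 13]
s2→1 s3→2 s5→3 s5→4  — peak 4.

4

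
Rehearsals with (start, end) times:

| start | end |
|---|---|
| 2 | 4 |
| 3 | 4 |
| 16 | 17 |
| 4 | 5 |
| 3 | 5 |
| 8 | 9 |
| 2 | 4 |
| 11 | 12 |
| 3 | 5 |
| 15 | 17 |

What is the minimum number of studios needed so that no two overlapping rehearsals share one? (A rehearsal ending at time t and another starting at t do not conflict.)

5

Events (time:±→running): 2:+→1 2:+→2 3:+→3 3:+→4 3:+→5 … peak 5.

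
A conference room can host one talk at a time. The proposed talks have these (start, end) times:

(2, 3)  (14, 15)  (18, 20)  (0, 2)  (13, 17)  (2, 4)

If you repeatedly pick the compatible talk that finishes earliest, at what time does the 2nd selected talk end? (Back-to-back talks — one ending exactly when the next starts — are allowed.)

By end time: (0,2), (2,3), (2,4), (14,15), (13,17), (18,20).
Pick (0,2); next start ≥ 2 → (2,3); next start ≥ 3 → (14,15); next start ≥ 15 → (18,20).
Selected: (0,2) (2,3) (14,15) (18,20)

3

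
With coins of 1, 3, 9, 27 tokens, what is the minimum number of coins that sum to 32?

4

Greedy: take as many of the largest coin as possible, then repeat with the remainder.
32 = 1×27 + 1×3 + 2×1
Total coins = 1 + 1 + 2 = 4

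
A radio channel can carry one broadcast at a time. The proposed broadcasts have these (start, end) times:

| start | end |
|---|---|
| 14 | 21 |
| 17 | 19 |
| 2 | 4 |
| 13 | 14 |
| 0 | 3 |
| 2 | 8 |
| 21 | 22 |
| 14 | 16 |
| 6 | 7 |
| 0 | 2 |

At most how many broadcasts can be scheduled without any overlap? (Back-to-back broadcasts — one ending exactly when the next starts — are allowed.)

7

Sort by end time and greedily take each interval whose start is ≥ the last chosen end.
By end time: (0,2), (0,3), (2,4), (6,7), (2,8), (13,14), (14,16), (17,19), (14,21), (21,22).
Pick (0,2); next start ≥ 2 → (2,4); next start ≥ 4 → (6,7); next start ≥ 7 → (13,14); next start ≥ 14 → (14,16); next start ≥ 16 → (17,19); next start ≥ 19 → (21,22).
Selected 7 broadcasts.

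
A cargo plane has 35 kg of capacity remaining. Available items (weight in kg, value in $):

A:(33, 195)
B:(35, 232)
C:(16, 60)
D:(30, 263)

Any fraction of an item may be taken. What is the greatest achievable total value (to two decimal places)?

296.14

Greedy by value/weight ratio, highest first.
Order: D (263/30=8.77) > B (232/35=6.63) > A (195/33=5.91) > C (60/16=3.75)
Fill: take D (30 @ 263) → take 5/35 of B → 33.14; 35/35 used.
Total value = 296.14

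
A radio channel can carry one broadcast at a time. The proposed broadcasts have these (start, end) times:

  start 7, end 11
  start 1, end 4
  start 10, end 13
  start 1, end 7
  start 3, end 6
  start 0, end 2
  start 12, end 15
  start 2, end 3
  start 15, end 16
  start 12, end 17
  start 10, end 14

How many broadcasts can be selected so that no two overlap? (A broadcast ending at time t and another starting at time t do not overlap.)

6

Order by finish time; keep every interval that doesn't clash with the previous kept one.
By end time: (0,2), (2,3), (1,4), (3,6), (1,7), (7,11), (10,13), (10,14), (12,15), (15,16), (12,17).
Pick (0,2); next start ≥ 2 → (2,3); next start ≥ 3 → (3,6); next start ≥ 6 → (7,11); next start ≥ 11 → (12,15); next start ≥ 15 → (15,16).
Selected 6 broadcasts.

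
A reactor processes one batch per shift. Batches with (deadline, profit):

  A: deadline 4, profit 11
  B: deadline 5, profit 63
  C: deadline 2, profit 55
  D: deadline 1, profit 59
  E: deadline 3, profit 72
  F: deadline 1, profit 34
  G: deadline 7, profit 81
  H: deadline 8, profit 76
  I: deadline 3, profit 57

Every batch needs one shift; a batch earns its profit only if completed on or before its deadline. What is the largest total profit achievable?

Sort by profit descending; place each in the latest free slot ≤ its deadline.
Profit order: G=81 H=76 E=72 B=63 D=59 I=57 C=55 F=34 A=11
Assign: G→slot 7, H→slot 8, E→slot 3, B→slot 5, D→slot 1, I→slot 2, C skipped, F skipped, A→slot 4.
Slots: [1:D] [2:I] [3:E] [4:A] [5:B] [7:G] [8:H]
Profit = 59 + 57 + 72 + 11 + 63 + 81 + 76 = 419

419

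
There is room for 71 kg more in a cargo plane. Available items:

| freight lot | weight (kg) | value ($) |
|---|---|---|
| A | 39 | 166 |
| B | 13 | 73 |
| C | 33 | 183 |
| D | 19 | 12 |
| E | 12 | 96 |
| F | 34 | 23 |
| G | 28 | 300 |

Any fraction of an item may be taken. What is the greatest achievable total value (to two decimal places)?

Order: G (300/28=10.71) > E (96/12=8.00) > B (73/13=5.62) > C (183/33=5.55) > A (166/39=4.26) > F (23/34=0.68) > D (12/19=0.63)
Fill: take G (28 @ 300) → take E (12 @ 96) → take B (13 @ 73) → take 18/33 of C → 99.82; 71/71 used.
Total value = 568.82

568.82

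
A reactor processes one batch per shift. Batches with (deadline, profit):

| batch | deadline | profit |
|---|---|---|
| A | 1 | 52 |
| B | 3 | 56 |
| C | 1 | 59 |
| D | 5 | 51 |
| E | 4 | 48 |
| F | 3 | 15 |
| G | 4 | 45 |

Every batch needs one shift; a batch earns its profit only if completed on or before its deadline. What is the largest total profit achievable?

Sort by profit descending; place each in the latest free slot ≤ its deadline.
By profit: C(d1,59), B(d3,56), A(d1,52), D(d5,51), E(d4,48), G(d4,45), F(d3,15)
C→slot 1; B→slot 3; A skipped; D→slot 5; E→slot 4; G→slot 2; F skipped.
Profit = 59 + 45 + 56 + 48 + 51 = 259

259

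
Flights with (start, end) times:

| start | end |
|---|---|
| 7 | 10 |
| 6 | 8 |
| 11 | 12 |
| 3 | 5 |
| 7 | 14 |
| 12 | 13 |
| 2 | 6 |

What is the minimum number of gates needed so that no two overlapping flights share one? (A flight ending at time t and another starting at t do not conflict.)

3

Events (time:±→running): 2:+→1 3:+→2 5:-→1 6:-→0 6:+→1 7:+→2 7:+→3 … peak 3.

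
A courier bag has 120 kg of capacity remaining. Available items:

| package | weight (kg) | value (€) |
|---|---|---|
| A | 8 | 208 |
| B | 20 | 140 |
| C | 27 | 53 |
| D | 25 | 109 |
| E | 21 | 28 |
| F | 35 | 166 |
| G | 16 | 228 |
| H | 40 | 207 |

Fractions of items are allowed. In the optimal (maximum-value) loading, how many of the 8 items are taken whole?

Greedy by value/weight ratio, highest first.
Ratios (sorted): A 26.00, G 14.25, B 7.00, H 5.17, F 4.74, D 4.36, C 1.96, E 1.33
take A (8 @ 208); take G (16 @ 228); take B (20 @ 140); take H (40 @ 207); take F (35 @ 166); take 1/25 of D → 4.36. Capacity used 120/120.
5 item(s) taken whole; one partial (take 1/25 of D).

5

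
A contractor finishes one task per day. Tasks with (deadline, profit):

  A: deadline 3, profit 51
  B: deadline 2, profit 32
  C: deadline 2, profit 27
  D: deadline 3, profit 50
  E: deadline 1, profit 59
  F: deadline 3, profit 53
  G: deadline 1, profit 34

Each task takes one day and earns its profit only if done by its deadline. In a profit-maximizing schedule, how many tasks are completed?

Profit order: E=59 F=53 A=51 D=50 G=34 B=32 C=27
Assign: E→slot 1, F→slot 3, A→slot 2, D skipped, G skipped, B skipped, C skipped.
Slots: [1:E] [2:A] [3:F]
3 of 7 scheduled.

3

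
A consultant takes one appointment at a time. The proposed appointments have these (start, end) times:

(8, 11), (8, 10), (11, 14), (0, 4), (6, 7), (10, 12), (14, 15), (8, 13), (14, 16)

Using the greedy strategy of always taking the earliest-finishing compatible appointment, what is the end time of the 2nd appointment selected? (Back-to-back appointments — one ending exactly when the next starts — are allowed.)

7

Sorted by end: (0,4)  (6,7)  (8,10)  (8,11)  (10,12)  (8,13)  (11,14)  (14,15)  (14,16)
take (0,4); take (6,7); take (8,10); skip (8,11); take (10,12); skip (11,14); take (14,15); skip (14,16).
Selected: (0,4) (6,7) (8,10) (10,12) (14,15)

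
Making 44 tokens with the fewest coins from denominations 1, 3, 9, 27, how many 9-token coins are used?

1

44 − 1×27→17 − 1×9→8 − 2×3→2 − 2×1→0
Count of 9: 1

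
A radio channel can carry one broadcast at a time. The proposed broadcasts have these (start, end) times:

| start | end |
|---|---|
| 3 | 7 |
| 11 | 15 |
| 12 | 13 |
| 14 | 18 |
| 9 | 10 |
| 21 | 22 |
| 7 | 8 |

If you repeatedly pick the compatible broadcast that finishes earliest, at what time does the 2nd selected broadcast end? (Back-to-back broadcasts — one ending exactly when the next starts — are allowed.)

Order by finish time; keep every interval that doesn't clash with the previous kept one.
Sorted by end: (3,7)  (7,8)  (9,10)  (12,13)  (11,15)  (14,18)  (21,22)
take (3,7); take (7,8); take (9,10); take (12,13); skip (11,15); take (14,18); take (21,22).
Selected: (3,7) (7,8) (9,10) (12,13) (14,18) (21,22)

8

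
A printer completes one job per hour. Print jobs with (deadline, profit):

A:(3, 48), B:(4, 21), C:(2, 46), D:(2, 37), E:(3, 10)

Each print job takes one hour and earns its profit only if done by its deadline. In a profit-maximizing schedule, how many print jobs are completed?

4

Take jobs in profit order; each goes to the latest open slot no later than its deadline.
Profit order: A=48 C=46 D=37 B=21 E=10
Assign: A→slot 3, C→slot 2, D→slot 1, B→slot 4, E skipped.
Slots: [1:D] [2:C] [3:A] [4:B]
4 of 5 scheduled.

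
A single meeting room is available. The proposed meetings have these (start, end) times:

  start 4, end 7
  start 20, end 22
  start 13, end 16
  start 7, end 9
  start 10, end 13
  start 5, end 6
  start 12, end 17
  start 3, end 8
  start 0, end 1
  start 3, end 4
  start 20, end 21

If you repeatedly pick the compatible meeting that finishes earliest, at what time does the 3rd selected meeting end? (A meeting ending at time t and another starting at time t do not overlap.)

6

By end time: (0,1), (3,4), (5,6), (4,7), (3,8), (7,9), (10,13), (13,16), (12,17), (20,21), (20,22).
Pick (0,1); next start ≥ 1 → (3,4); next start ≥ 4 → (5,6); next start ≥ 6 → (7,9); next start ≥ 9 → (10,13); next start ≥ 13 → (13,16); next start ≥ 16 → (20,21).
Selected: (0,1) (3,4) (5,6) (7,9) (10,13) (13,16) (20,21)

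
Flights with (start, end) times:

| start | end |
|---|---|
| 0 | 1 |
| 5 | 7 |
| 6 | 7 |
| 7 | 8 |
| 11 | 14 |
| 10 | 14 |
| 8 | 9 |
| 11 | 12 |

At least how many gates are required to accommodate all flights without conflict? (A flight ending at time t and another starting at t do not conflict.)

3

The answer is the maximum number of intervals overlapping at any instant.
starts: [0, 5, 6, 7, 8, 10, 11, 11]
ends:   [1, 7, 7, 8, 9, 12, 14, 14]
s0→1 e1→0 s5→1 s6→2 e7→1 e7→0 s7→1 e8→0 s8→1 e9→0 s10→1 s11→2 s11→3  — peak 3.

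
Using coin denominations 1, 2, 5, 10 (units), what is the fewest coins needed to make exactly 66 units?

8

66 = 6×10 + 1×5 + 1×1
Total coins = 6 + 1 + 1 = 8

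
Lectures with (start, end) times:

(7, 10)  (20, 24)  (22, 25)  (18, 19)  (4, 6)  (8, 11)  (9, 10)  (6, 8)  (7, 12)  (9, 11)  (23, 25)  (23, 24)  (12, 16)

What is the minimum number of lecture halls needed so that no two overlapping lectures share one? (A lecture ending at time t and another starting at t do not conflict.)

starts: [4, 6, 7, 7, 8, 9, 9, 12, 18, 20, 22, 23, 23]
ends:   [6, 8, 10, 10, 11, 11, 12, 16, 19, 24, 24, 25, 25]
s4→1 e6→0 s6→1 s7→2 s7→3 e8→2 s8→3 s9→4 s9→5  — peak 5.

5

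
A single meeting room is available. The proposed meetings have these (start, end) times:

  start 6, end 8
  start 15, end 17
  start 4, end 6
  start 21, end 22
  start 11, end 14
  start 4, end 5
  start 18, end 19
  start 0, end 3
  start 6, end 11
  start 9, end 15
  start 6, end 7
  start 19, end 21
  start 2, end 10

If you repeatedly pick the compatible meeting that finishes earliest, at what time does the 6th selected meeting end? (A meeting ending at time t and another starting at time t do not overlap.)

19

Sorted by end: (0,3)  (4,5)  (4,6)  (6,7)  (6,8)  (2,10)  (6,11)  (11,14)  (9,15)  (15,17)  (18,19)  (19,21)  (21,22)
take (0,3); take (4,5); take (6,7); skip (6,8); take (11,14); skip (9,15); take (15,17); take (18,19); take (19,21); take (21,22).
Selected: (0,3) (4,5) (6,7) (11,14) (15,17) (18,19) (19,21) (21,22)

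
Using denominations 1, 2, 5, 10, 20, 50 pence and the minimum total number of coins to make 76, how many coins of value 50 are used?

1

Use the largest denomination that fits, subtract, and repeat.
76 = 1×50 + 1×20 + 1×5 + 1×1
Count of 50: 1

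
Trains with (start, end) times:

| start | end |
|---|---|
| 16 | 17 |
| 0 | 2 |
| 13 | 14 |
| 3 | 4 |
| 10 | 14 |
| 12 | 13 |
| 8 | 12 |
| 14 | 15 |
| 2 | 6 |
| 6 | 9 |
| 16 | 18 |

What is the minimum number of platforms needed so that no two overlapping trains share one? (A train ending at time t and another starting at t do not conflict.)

2

Count concurrent intervals with a sweep; the peak is the room count.
starts: [0, 2, 3, 6, 8, 10, 12, 13, 14, 16, 16]
ends:   [2, 4, 6, 9, 12, 13, 14, 14, 15, 17, 18]
s0→1 e2→0 s2→1 s3→2  — peak 2.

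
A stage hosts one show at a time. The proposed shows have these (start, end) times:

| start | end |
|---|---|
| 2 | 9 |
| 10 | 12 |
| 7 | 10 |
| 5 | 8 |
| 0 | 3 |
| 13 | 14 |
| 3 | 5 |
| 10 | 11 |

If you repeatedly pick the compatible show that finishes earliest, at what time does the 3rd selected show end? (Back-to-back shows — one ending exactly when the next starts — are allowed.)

Sort by end time and greedily take each interval whose start is ≥ the last chosen end.
Sorted by end: (0,3)  (3,5)  (5,8)  (2,9)  (7,10)  (10,11)  (10,12)  (13,14)
take (0,3); take (3,5); take (5,8); skip (2,9); take (10,11); skip (10,12); take (13,14).
Selected: (0,3) (3,5) (5,8) (10,11) (13,14)

8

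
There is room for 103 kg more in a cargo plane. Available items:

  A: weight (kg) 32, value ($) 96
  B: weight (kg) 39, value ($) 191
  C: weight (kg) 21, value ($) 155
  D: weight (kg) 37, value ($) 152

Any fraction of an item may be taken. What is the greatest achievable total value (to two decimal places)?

516.00

Sort by value per unit weight and fill in that order.
Ratios (sorted): C 7.38, B 4.90, D 4.11, A 3.00
take C (21 @ 155); take B (39 @ 191); take D (37 @ 152); take 6/32 of A → 18.00. Capacity used 103/103.
Total value = 516.00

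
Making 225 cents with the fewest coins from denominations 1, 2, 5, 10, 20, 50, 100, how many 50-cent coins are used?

Use the largest denomination that fits, subtract, and repeat.
225 = 2×100 + 1×20 + 1×5
Count of 50: 0

0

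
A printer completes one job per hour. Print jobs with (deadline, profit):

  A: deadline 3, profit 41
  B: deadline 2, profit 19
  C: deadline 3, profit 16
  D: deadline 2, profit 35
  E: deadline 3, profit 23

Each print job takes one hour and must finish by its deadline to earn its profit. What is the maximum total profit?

99

Take jobs in profit order; each goes to the latest open slot no later than its deadline.
By profit: A(d3,41), D(d2,35), E(d3,23), B(d2,19), C(d3,16)
A→slot 3; D→slot 2; E→slot 1; B skipped; C skipped.
Profit = 23 + 35 + 41 = 99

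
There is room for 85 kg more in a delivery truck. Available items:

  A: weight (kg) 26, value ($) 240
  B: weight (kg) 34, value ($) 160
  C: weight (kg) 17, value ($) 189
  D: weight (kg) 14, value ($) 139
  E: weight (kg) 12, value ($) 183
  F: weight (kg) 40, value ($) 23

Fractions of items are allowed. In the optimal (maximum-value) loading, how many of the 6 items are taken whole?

4

Greedy by value/weight ratio, highest first.
Ratios (sorted): E 15.25, C 11.12, D 9.93, A 9.23, B 4.71, F 0.57
take E (12 @ 183); take C (17 @ 189); take D (14 @ 139); take A (26 @ 240); take 16/34 of B → 75.29. Capacity used 85/85.
4 item(s) taken whole; one partial (take 16/34 of B).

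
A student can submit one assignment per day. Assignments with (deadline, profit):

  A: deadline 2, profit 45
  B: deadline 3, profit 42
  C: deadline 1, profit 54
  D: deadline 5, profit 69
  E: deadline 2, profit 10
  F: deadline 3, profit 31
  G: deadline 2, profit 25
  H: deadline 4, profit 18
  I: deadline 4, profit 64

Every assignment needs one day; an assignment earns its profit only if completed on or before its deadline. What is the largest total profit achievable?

Sort by profit descending; place each in the latest free slot ≤ its deadline.
Profit order: D=69 I=64 C=54 A=45 B=42 F=31 G=25 H=18 E=10
Assign: D→slot 5, I→slot 4, C→slot 1, A→slot 2, B→slot 3, F skipped, G skipped, H skipped, E skipped.
Slots: [1:C] [2:A] [3:B] [4:I] [5:D]
Profit = 54 + 45 + 42 + 64 + 69 = 274

274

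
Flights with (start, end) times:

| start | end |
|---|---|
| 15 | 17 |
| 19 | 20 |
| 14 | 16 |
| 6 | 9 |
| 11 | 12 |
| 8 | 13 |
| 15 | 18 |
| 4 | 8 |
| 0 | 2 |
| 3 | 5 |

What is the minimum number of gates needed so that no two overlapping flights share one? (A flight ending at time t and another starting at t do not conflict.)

3

The answer is the maximum number of intervals overlapping at any instant.
Events (time:±→running): 0:+→1 2:-→0 3:+→1 4:+→2 5:-→1 6:+→2 8:-→1 8:+→2 9:-→1 11:+→2 12:-→1 13:-→0 14:+→1 15:+→2 15:+→3 … peak 3.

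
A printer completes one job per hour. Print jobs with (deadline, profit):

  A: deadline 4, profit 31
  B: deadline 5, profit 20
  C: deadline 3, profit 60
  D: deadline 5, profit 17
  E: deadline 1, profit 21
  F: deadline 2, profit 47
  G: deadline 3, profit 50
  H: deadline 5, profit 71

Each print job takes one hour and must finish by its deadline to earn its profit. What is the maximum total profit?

259

Take jobs in profit order; each goes to the latest open slot no later than its deadline.
Profit order: H=71 C=60 G=50 F=47 A=31 E=21 B=20 D=17
Assign: H→slot 5, C→slot 3, G→slot 2, F→slot 1, A→slot 4, E skipped, B skipped, D skipped.
Slots: [1:F] [2:G] [3:C] [4:A] [5:H]
Profit = 47 + 50 + 60 + 31 + 71 = 259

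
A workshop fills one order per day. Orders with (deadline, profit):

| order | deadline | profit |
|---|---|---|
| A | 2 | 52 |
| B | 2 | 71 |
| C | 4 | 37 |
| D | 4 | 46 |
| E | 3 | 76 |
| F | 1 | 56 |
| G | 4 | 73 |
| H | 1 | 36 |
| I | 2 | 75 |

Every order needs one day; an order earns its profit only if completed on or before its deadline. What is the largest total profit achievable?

Take jobs in profit order; each goes to the latest open slot no later than its deadline.
Profit order: E=76 I=75 G=73 B=71 F=56 A=52 D=46 C=37 H=36
Assign: E→slot 3, I→slot 2, G→slot 4, B→slot 1, F skipped, A skipped, D skipped, C skipped, H skipped.
Slots: [1:B] [2:I] [3:E] [4:G]
Profit = 71 + 75 + 76 + 73 = 295

295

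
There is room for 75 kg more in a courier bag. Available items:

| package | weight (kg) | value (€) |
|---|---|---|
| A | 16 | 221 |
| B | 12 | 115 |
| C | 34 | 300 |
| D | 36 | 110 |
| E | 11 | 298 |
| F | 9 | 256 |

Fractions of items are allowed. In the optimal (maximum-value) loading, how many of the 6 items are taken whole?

Sort by value per unit weight and fill in that order.
Ratios (sorted): F 28.44, E 27.09, A 13.81, B 9.58, C 8.82, D 3.06
take F (9 @ 256); take E (11 @ 298); take A (16 @ 221); take B (12 @ 115); take 27/34 of C → 238.24. Capacity used 75/75.
4 item(s) taken whole; one partial (take 27/34 of C).

4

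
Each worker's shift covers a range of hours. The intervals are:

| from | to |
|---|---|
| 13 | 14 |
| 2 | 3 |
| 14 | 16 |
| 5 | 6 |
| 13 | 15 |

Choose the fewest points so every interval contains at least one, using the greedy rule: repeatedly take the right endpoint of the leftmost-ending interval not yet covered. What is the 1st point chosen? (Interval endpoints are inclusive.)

Process intervals by earliest right end; each time one isn't hit yet, stab at its right endpoint.
Sorted: [2,3] [5,6] [13,14] [13,15] [14,16]
{[2,3]} hit by 3; {[5,6]} hit by 6; {[13,14],[13,15],[14,16]} hit by 14.
Points: 3, 6, 14 (3 total).

3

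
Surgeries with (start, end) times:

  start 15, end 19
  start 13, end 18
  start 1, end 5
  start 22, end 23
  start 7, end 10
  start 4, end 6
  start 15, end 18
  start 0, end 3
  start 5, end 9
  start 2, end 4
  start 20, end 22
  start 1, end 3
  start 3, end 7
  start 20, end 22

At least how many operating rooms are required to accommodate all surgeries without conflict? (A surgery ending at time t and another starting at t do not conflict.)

4

starts: [0, 1, 1, 2, 3, 4, 5, 7, 13, 15, 15, 20, 20, 22]
ends:   [3, 3, 4, 5, 6, 7, 9, 10, 18, 18, 19, 22, 22, 23]
s0→1 s1→2 s1→3 s2→4  — peak 4.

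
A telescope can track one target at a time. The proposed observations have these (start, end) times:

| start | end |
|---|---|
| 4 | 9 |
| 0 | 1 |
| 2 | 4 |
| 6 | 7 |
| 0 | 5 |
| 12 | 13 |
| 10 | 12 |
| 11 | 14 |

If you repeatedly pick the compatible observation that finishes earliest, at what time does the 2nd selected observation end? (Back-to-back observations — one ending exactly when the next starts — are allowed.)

Sort by end time and greedily take each interval whose start is ≥ the last chosen end.
Sorted by end: (0,1)  (2,4)  (0,5)  (6,7)  (4,9)  (10,12)  (12,13)  (11,14)
take (0,1); take (2,4); take (6,7); take (10,12); take (12,13); skip (11,14).
Selected: (0,1) (2,4) (6,7) (10,12) (12,13)

4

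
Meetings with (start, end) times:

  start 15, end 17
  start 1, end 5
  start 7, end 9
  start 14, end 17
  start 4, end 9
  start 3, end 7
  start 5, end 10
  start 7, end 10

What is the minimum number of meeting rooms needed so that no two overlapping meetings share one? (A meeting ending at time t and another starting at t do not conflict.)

4

Count concurrent intervals with a sweep; the peak is the room count.
starts: [1, 3, 4, 5, 7, 7, 14, 15]
ends:   [5, 7, 9, 9, 10, 10, 17, 17]
s1→1 s3→2 s4→3 e5→2 s5→3 e7→2 s7→3 s7→4  — peak 4.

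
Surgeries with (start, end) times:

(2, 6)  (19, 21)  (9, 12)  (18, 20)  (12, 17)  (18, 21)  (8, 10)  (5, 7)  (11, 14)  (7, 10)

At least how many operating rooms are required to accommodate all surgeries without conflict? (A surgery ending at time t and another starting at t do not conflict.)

Count concurrent intervals with a sweep; the peak is the room count.
starts: [2, 5, 7, 8, 9, 11, 12, 18, 18, 19]
ends:   [6, 7, 10, 10, 12, 14, 17, 20, 21, 21]
s2→1 s5→2 e6→1 e7→0 s7→1 s8→2 s9→3  — peak 3.

3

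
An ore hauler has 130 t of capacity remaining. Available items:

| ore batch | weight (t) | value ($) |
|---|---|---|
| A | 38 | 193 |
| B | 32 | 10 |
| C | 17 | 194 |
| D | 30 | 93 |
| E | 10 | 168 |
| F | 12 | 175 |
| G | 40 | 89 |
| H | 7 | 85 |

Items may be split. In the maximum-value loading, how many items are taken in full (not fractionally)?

Sort by value per unit weight and fill in that order.
Ratios (sorted): E 16.80, F 14.58, H 12.14, C 11.41, A 5.08, D 3.10, G 2.23, B 0.31
take E (10 @ 168); take F (12 @ 175); take H (7 @ 85); take C (17 @ 194); take A (38 @ 193); take D (30 @ 93); take 16/40 of G → 35.60. Capacity used 130/130.
6 item(s) taken whole; one partial (take 16/40 of G).

6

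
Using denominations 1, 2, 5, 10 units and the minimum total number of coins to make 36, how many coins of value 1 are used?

1

36 = 3×10 + 1×5 + 1×1
Count of 1: 1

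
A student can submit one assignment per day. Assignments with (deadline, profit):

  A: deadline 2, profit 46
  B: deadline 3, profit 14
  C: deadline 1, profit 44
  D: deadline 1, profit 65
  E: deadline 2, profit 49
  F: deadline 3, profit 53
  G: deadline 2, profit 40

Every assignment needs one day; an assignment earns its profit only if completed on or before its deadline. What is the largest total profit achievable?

Sort by profit descending; place each in the latest free slot ≤ its deadline.
Profit order: D=65 F=53 E=49 A=46 C=44 G=40 B=14
Assign: D→slot 1, F→slot 3, E→slot 2, A skipped, C skipped, G skipped, B skipped.
Slots: [1:D] [2:E] [3:F]
Profit = 65 + 49 + 53 = 167

167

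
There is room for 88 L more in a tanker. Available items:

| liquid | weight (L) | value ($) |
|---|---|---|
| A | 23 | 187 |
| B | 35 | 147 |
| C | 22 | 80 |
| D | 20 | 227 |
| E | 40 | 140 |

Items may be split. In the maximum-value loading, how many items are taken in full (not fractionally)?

3

Order: D (227/20=11.35) > A (187/23=8.13) > B (147/35=4.20) > C (80/22=3.64) > E (140/40=3.50)
Fill: take D (20 @ 227) → take A (23 @ 187) → take B (35 @ 147) → take 10/22 of C → 36.36; 88/88 used.
3 item(s) taken whole; one partial (take 10/22 of C).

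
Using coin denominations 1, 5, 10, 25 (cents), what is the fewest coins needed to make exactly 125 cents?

125 = 5×25
Total coins = 5 = 5

5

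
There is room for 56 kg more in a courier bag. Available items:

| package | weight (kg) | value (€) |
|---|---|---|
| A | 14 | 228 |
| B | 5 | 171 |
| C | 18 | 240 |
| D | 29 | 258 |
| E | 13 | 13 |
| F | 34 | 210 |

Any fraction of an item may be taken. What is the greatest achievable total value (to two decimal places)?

Greedy by value/weight ratio, highest first.
Order: B (171/5=34.20) > A (228/14=16.29) > C (240/18=13.33) > D (258/29=8.90) > F (210/34=6.18) > E (13/13=1.00)
Fill: take B (5 @ 171) → take A (14 @ 228) → take C (18 @ 240) → take 19/29 of D → 169.03; 56/56 used.
Total value = 808.03

808.03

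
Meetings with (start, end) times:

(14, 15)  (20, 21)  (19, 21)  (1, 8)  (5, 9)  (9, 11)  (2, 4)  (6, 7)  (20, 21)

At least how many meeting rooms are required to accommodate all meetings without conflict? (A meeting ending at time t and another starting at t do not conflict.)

The answer is the maximum number of intervals overlapping at any instant.
starts: [1, 2, 5, 6, 9, 14, 19, 20, 20]
ends:   [4, 7, 8, 9, 11, 15, 21, 21, 21]
s1→1 s2→2 e4→1 s5→2 s6→3  — peak 3.

3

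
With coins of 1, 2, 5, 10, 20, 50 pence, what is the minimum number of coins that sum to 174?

174 = 3×50 + 1×20 + 2×2
Total coins = 3 + 1 + 2 = 6

6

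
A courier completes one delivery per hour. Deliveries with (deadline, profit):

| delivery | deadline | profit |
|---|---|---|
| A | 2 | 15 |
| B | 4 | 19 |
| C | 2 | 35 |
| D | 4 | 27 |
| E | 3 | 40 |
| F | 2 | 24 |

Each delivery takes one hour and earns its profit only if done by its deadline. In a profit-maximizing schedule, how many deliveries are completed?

4

Profit order: E=40 C=35 D=27 F=24 B=19 A=15
Assign: E→slot 3, C→slot 2, D→slot 4, F→slot 1, B skipped, A skipped.
Slots: [1:F] [2:C] [3:E] [4:D]
4 of 6 scheduled.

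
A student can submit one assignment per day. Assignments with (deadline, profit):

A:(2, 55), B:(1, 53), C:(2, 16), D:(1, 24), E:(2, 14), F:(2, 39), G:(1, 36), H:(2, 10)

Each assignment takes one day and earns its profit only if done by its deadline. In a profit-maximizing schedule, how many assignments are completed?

Take jobs in profit order; each goes to the latest open slot no later than its deadline.
By profit: A(d2,55), B(d1,53), F(d2,39), G(d1,36), D(d1,24), C(d2,16), E(d2,14), H(d2,10)
A→slot 2; B→slot 1; F skipped; G skipped; D skipped; C skipped; E skipped; H skipped.
2 of 8 scheduled.

2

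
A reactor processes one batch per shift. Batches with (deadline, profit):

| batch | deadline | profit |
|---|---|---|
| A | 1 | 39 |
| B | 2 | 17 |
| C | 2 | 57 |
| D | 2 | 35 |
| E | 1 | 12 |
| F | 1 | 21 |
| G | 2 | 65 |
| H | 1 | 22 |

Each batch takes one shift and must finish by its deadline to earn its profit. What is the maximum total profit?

122

Sort by profit descending; place each in the latest free slot ≤ its deadline.
By profit: G(d2,65), C(d2,57), A(d1,39), D(d2,35), H(d1,22), F(d1,21), B(d2,17), E(d1,12)
G→slot 2; C→slot 1; A skipped; D skipped; H skipped; F skipped; B skipped; E skipped.
Profit = 57 + 65 = 122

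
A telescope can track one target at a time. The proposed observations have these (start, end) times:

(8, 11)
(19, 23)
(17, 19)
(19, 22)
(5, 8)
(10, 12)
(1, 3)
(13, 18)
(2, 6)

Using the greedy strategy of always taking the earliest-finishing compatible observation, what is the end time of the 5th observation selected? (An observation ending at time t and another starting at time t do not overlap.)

22

Sorted by end: (1,3)  (2,6)  (5,8)  (8,11)  (10,12)  (13,18)  (17,19)  (19,22)  (19,23)
take (1,3); take (5,8); take (8,11); take (13,18); skip (17,19); take (19,22).
Selected: (1,3) (5,8) (8,11) (13,18) (19,22)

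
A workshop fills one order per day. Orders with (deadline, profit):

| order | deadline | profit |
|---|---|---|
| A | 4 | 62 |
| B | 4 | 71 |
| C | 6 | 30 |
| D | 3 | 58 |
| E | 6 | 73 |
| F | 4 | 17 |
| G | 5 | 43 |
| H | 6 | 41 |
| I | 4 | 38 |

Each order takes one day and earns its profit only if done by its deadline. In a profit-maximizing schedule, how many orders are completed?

6

Profit order: E=73 B=71 A=62 D=58 G=43 H=41 I=38 C=30 F=17
Assign: E→slot 6, B→slot 4, A→slot 3, D→slot 2, G→slot 5, H→slot 1, I skipped, C skipped, F skipped.
Slots: [1:H] [2:D] [3:A] [4:B] [5:G] [6:E]
6 of 9 scheduled.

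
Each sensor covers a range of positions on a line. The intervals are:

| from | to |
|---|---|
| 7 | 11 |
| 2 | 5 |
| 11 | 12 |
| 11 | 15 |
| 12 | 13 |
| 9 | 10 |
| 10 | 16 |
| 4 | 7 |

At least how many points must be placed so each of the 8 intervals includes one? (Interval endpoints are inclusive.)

By right end: [2,5]  [4,7]  [9,10]  [7,11]  [11,12]  [12,13]  [11,15]  [10,16]
[2,5] uncovered → point at 5; [9,10] uncovered → point at 10; [11,12] uncovered → point at 12.
Points: 5, 10, 12 (3 total).

3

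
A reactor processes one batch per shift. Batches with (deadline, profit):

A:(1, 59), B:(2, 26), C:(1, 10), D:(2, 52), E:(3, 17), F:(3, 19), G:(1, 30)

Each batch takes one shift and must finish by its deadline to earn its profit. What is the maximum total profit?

Take jobs in profit order; each goes to the latest open slot no later than its deadline.
By profit: A(d1,59), D(d2,52), G(d1,30), B(d2,26), F(d3,19), E(d3,17), C(d1,10)
A→slot 1; D→slot 2; G skipped; B skipped; F→slot 3; E skipped; C skipped.
Profit = 59 + 52 + 19 = 130

130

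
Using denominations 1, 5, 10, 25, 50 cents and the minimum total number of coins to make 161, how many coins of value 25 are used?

0

Use the largest denomination that fits, subtract, and repeat.
161 = 3×50 + 1×10 + 1×1
Count of 25: 0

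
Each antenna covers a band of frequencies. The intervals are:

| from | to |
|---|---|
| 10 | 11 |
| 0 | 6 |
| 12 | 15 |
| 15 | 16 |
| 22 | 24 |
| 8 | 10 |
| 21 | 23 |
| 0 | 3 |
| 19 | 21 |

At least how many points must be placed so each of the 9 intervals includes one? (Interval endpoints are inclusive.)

5

Sorted: [0,3] [0,6] [8,10] [10,11] [12,15] [15,16] [19,21] [21,23] [22,24]
{[0,3],[0,6]} hit by 3; {[8,10],[10,11]} hit by 10; {[12,15],[15,16]} hit by 15; {[19,21],[21,23]} hit by 21; {[22,24]} hit by 24.
Points: 3, 10, 15, 21, 24 (5 total).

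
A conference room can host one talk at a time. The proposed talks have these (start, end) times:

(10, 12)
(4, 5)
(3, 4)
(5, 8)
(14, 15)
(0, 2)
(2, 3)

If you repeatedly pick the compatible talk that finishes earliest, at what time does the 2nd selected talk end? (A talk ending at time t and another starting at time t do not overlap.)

3

Greedy by earliest finish: after sorting by end time, pick each interval compatible with the last pick.
Sorted by end: (0,2)  (2,3)  (3,4)  (4,5)  (5,8)  (10,12)  (14,15)
take (0,2); take (2,3); take (3,4); take (4,5); take (5,8); take (10,12); take (14,15).
Selected: (0,2) (2,3) (3,4) (4,5) (5,8) (10,12) (14,15)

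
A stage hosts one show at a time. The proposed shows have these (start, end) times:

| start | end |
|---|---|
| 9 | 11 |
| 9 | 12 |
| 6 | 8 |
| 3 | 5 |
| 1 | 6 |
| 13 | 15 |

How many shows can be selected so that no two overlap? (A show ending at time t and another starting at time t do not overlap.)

Order by finish time; keep every interval that doesn't clash with the previous kept one.
By end time: (3,5), (1,6), (6,8), (9,11), (9,12), (13,15).
Pick (3,5); next start ≥ 5 → (6,8); next start ≥ 8 → (9,11); next start ≥ 11 → (13,15).
Selected 4 shows.

4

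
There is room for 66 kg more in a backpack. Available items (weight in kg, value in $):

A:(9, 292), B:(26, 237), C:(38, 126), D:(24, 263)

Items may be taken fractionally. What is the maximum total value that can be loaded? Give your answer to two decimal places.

815.21

Sort by value per unit weight and fill in that order.
Ratios (sorted): A 32.44, D 10.96, B 9.12, C 3.32
take A (9 @ 292); take D (24 @ 263); take B (26 @ 237); take 7/38 of C → 23.21. Capacity used 66/66.
Total value = 815.21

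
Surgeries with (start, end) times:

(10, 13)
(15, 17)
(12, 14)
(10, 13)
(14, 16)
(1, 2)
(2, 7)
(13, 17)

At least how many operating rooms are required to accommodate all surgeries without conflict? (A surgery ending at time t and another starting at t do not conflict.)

The answer is the maximum number of intervals overlapping at any instant.
Events (time:±→running): 1:+→1 2:-→0 2:+→1 7:-→0 10:+→1 10:+→2 12:+→3 … peak 3.

3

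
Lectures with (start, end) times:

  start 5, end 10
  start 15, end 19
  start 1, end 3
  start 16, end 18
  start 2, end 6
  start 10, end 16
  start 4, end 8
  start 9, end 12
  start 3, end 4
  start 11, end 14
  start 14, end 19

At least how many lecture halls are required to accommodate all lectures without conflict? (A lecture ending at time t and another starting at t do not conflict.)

3

The answer is the maximum number of intervals overlapping at any instant.
starts: [1, 2, 3, 4, 5, 9, 10, 11, 14, 15, 16]
ends:   [3, 4, 6, 8, 10, 12, 14, 16, 18, 19, 19]
s1→1 s2→2 e3→1 s3→2 e4→1 s4→2 s5→3  — peak 3.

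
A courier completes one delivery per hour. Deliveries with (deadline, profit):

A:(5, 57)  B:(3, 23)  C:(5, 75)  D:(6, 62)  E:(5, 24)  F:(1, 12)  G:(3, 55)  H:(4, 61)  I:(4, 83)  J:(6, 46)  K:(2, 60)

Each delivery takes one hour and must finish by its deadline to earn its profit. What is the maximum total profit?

Take jobs in profit order; each goes to the latest open slot no later than its deadline.
By profit: I(d4,83), C(d5,75), D(d6,62), H(d4,61), K(d2,60), A(d5,57), G(d3,55), J(d6,46), E(d5,24), B(d3,23), F(d1,12)
I→slot 4; C→slot 5; D→slot 6; H→slot 3; K→slot 2; A→slot 1; G skipped; J skipped; E skipped; B skipped; F skipped.
Profit = 57 + 60 + 61 + 83 + 75 + 62 = 398

398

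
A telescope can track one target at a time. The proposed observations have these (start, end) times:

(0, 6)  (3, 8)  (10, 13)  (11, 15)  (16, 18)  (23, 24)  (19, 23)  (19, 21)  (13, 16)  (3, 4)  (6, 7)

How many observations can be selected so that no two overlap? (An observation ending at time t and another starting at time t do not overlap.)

7

Sorted by end: (3,4)  (0,6)  (6,7)  (3,8)  (10,13)  (11,15)  (13,16)  (16,18)  (19,21)  (19,23)  (23,24)
take (3,4); take (6,7); take (10,13); skip (11,15); take (13,16); take (16,18); take (19,21); take (23,24).
Selected 7 observations.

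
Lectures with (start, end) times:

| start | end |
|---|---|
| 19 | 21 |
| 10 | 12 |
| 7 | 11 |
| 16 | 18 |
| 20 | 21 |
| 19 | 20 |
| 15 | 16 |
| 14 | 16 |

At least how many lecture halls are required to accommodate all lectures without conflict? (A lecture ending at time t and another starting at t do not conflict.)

2

starts: [7, 10, 14, 15, 16, 19, 19, 20]
ends:   [11, 12, 16, 16, 18, 20, 21, 21]
s7→1 s10→2  — peak 2.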